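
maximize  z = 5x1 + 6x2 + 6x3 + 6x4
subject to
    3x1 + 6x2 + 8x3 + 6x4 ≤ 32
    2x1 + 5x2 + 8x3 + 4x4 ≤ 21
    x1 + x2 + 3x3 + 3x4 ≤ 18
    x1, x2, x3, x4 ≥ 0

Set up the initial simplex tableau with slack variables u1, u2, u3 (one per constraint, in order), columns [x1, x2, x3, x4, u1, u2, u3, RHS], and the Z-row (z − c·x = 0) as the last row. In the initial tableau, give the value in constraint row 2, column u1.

0

Slack u1 belongs to constraint 1; its column is the unit vector e_1, so the entry in row 2 is 0.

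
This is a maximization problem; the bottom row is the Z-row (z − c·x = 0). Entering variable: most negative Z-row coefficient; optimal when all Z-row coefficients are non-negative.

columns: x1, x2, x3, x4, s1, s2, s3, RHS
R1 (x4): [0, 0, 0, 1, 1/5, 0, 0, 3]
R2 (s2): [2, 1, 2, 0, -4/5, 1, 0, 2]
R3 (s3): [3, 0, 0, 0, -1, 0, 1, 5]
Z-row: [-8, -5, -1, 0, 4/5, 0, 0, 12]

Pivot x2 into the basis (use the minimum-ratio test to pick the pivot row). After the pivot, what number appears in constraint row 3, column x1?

Ratio test on column x2 — row 1: entry 0 ≤ 0; row 2: 2/1 = 2; row 3: entry 0 ≤ 0. Minimum is 2 at row 2 (s2 leaves); pivot element 1.
Divide row 2 by 1; eliminate column x2 from the other rows.
Row 3 update in column x1: 3 − 0·2 = 3.

3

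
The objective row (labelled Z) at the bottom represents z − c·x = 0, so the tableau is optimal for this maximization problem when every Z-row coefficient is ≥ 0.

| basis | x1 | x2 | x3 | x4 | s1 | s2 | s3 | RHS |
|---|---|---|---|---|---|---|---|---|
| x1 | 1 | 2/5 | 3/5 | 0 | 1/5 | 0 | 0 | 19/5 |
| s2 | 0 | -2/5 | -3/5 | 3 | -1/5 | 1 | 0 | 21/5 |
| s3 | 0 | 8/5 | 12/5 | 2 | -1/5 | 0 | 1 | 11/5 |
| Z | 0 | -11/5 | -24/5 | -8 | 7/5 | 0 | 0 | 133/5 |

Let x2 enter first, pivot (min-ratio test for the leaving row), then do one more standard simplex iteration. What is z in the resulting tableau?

Ratio test on column x2 — row 1: (19/5)/(2/5) = 19/2; row 2: entry -2/5 ≤ 0; row 3: (11/5)/(8/5) = 11/8. Minimum is 11/8 at row 3 (s3 leaves); pivot element 8/5.
Pivot on row 3; the Z-row RHS becomes 133/5 − (-11/5)·(11/8) = 237/8.
Next entering variable (most negative Z-row entry -21/4): x4.
Ratio test on column x4 — row 1: entry -1/2 ≤ 0; row 2: (19/4)/(7/2) = 19/14; row 3: (11/8)/(5/4) = 11/10. Minimum is 11/10 at row 3 (x2 leaves); pivot element 5/4.
After the second pivot the Z-row RHS is 237/8 − (-21/4)·(11/10) = 177/5.

177/5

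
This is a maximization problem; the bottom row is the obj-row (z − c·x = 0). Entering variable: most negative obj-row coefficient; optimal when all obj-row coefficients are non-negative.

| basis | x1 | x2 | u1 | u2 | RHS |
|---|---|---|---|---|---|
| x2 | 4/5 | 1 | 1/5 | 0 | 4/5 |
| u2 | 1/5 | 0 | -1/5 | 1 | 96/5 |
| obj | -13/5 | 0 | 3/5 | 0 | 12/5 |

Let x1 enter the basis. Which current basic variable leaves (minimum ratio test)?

Column x1 entries and ratios — x2: (4/5)/(4/5) = 1; u2: (96/5)/(1/5) = 96.
Smallest ratio is 1 in the row of x2, so x2 leaves.

x2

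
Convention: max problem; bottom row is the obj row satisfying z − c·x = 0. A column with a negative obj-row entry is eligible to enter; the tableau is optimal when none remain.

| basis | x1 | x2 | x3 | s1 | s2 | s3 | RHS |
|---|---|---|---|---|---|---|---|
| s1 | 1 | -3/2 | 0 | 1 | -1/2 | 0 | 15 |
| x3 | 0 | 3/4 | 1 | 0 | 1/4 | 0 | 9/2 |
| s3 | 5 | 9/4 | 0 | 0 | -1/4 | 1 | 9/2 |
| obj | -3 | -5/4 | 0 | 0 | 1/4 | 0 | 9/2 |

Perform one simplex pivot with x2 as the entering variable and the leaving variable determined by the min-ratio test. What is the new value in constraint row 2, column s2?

1/3

Ratio test on column x2 — row 1: entry -3/2 ≤ 0; row 2: (9/2)/(3/4) = 6; row 3: (9/2)/(9/4) = 2. Minimum is 2 at row 3 (s3 leaves); pivot element 9/4.
Divide row 3 by 9/4; eliminate column x2 from the other rows.
Row 2 update in column s2: 1/4 − (3/4)·(-1/9) = 1/3.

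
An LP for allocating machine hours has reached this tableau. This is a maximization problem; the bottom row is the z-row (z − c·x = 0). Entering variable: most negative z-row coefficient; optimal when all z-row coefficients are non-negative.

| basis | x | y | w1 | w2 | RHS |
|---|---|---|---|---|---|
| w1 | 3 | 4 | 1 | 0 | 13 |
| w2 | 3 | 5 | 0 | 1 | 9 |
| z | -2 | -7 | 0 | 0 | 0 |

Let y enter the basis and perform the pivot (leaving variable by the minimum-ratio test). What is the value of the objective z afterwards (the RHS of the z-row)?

Ratio test on column y — row 1: 13/4 = 13/4; row 2: 9/5 = 9/5. Minimum is 9/5 at row 2 (w2 leaves); pivot element 5.
Pivot on row 2; the z-row RHS becomes 0 − (-7)·(9/5) = 63/5.

63/5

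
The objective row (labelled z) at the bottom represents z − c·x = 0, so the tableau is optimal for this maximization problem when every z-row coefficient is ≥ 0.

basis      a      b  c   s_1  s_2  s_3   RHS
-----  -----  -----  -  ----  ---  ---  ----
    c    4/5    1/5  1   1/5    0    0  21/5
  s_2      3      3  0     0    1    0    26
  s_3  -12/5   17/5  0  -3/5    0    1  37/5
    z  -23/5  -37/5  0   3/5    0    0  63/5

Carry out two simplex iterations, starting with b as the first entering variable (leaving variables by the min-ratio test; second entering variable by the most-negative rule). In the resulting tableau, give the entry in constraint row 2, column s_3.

-5/29

Ratio test on column b — row 1: (21/5)/(1/5) = 21; row 2: 26/3 = 26/3; row 3: (37/5)/(17/5) = 37/17. Minimum is 37/17 at row 3 (s_3 leaves); pivot element 17/5.
Divide row 3 by 17/5; eliminate column b from the other rows.
Second iteration: most negative z-row entry is -167/17 in column a, so a enters.
Ratio test on column a — row 1: (64/17)/(16/17) = 4; row 2: (331/17)/(87/17) = 331/87; row 3: entry -12/17 ≤ 0. Minimum is 331/87 at row 2 (s_2 leaves); pivot element 87/17.
Divide row 2 by 87/17; eliminate column a from the other rows.
After both pivots, the entry at constraint row 2, column s_3 is -5/29.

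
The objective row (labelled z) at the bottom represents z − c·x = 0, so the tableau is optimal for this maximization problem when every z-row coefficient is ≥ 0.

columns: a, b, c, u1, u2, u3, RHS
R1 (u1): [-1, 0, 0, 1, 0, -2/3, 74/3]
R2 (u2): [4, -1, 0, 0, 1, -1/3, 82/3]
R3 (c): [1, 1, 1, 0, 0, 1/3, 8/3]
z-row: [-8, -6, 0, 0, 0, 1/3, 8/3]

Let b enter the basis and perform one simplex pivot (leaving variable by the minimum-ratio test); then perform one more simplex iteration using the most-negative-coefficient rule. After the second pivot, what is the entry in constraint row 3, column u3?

Ratio test on column b — row 1: entry 0 ≤ 0; row 2: entry -1 ≤ 0; row 3: (8/3)/1 = 8/3. Minimum is 8/3 at row 3 (c leaves); pivot element 1.
Divide row 3 by 1; eliminate column b from the other rows.
Second iteration: most negative z-row entry is -2 in column a, so a enters.
Ratio test on column a — row 1: entry -1 ≤ 0; row 2: 30/5 = 6; row 3: (8/3)/1 = 8/3. Minimum is 8/3 at row 3 (b leaves); pivot element 1.
Divide row 3 by 1; eliminate column a from the other rows.
After both pivots, the entry at constraint row 3, column u3 is 1/3.

1/3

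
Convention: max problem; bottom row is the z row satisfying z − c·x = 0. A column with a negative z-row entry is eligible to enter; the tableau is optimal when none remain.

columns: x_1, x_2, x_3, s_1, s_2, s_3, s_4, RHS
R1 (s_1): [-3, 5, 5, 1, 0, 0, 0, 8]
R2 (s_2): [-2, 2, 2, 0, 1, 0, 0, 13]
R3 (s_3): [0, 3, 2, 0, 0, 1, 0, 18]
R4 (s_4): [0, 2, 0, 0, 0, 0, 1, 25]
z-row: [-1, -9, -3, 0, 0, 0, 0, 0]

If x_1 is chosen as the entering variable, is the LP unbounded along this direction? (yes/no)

Every constraint-row entry in column x_1 is ≤ 0, so increasing x_1 is unbounded.

yes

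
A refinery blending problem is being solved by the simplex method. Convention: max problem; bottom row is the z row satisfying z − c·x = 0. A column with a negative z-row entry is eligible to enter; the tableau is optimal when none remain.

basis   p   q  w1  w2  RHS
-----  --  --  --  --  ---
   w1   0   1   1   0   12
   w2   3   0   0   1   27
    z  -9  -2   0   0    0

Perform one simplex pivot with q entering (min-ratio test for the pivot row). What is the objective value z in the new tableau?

24

Ratio test on column q — row 1: 12/1 = 12; row 2: entry 0 ≤ 0. Minimum is 12 at row 1 (w1 leaves); pivot element 1.
Pivot on row 1; the z-row RHS becomes 0 − (-2)·12 = 24.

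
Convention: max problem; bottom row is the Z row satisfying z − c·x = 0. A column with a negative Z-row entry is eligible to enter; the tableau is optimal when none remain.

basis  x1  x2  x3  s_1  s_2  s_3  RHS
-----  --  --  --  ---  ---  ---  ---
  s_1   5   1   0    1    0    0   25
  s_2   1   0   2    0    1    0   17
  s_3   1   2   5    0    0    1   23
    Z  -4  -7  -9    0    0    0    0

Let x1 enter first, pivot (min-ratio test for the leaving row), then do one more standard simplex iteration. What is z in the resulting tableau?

262/5

Ratio test on column x1 — row 1: 25/5 = 5; row 2: 17/1 = 17; row 3: 23/1 = 23. Minimum is 5 at row 1 (s_1 leaves); pivot element 5.
Pivot on row 1; the Z-row RHS becomes 0 − (-4)·5 = 20.
Next entering variable (most negative Z-row entry -9): x3.
Ratio test on column x3 — row 1: entry 0 ≤ 0; row 2: 12/2 = 6; row 3: 18/5 = 18/5. Minimum is 18/5 at row 3 (s_3 leaves); pivot element 5.
After the second pivot the Z-row RHS is 20 − (-9)·(18/5) = 262/5.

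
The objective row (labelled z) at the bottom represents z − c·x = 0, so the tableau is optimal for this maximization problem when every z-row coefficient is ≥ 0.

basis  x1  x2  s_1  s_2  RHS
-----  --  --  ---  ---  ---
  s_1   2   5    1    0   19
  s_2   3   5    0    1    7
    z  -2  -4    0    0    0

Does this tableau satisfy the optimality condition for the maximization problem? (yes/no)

The z-row has a negative entry -4 in column x2, so it is not optimal.

no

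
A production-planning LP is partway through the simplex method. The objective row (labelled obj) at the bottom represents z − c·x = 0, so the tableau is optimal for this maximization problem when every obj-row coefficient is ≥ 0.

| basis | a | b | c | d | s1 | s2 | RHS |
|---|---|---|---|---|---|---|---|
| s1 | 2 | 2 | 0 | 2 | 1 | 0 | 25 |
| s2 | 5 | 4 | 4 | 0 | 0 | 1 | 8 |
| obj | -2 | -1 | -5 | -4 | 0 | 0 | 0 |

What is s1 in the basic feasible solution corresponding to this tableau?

25

s1 is basic (row 1); its value is the RHS of that row, 25.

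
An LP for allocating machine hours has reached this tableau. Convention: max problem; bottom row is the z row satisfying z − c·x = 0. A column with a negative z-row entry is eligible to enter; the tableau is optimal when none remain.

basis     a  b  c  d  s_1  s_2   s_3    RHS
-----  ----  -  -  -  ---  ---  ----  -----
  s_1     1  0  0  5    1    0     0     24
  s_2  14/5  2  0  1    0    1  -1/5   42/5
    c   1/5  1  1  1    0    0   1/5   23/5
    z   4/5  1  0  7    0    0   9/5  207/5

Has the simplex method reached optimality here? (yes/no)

Every z-row coefficient is ≥ 0, so the tableau is optimal.

yes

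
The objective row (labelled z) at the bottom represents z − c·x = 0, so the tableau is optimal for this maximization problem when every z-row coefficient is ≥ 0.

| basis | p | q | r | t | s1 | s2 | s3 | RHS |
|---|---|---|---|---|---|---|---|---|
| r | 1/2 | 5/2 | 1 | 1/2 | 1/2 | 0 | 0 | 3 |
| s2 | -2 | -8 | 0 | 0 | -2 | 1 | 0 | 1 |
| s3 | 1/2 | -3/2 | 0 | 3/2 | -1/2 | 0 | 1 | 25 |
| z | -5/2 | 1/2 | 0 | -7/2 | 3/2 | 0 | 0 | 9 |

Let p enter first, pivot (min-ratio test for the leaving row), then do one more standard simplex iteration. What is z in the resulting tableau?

Ratio test on column p — row 1: 3/(1/2) = 6; row 2: entry -2 ≤ 0; row 3: 25/(1/2) = 50. Minimum is 6 at row 1 (r leaves); pivot element 1/2.
Pivot on row 1; the z-row RHS becomes 9 − (-5/2)·6 = 24.
Next entering variable (most negative z-row entry -1): t.
Ratio test on column t — row 1: 6/1 = 6; row 2: 13/2 = 13/2; row 3: 22/1 = 22. Minimum is 6 at row 1 (p leaves); pivot element 1.
After the second pivot the z-row RHS is 24 − (-1)·6 = 30.

30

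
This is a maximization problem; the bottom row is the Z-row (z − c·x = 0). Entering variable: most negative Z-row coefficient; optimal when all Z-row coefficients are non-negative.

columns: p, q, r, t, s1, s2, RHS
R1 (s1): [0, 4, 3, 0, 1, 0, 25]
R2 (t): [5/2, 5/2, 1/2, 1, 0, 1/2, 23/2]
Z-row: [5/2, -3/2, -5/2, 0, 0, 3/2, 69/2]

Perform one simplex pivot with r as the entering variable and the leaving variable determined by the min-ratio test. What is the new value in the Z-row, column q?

Ratio test on column r — row 1: 25/3 = 25/3; row 2: (23/2)/(1/2) = 23. Minimum is 25/3 at row 1 (s1 leaves); pivot element 3.
Divide row 1 by 3; eliminate column r from the other rows.
Z-row update in column q: -3/2 − (-5/2)·(4/3) = 11/6.

11/6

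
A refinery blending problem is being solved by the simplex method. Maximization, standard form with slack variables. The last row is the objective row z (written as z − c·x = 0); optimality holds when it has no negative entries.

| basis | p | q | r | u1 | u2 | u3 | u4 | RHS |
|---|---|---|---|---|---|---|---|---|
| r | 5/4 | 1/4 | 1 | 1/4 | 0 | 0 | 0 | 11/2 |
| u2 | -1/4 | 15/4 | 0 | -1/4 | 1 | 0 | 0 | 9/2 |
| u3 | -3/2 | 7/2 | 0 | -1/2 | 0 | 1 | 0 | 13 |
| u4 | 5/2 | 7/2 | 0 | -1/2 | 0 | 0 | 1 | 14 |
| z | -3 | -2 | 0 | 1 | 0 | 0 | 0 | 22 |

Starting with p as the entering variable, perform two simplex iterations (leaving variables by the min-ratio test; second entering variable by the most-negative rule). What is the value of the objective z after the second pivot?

Ratio test on column p — row 1: (11/2)/(5/4) = 22/5; row 2: entry -1/4 ≤ 0; row 3: entry -3/2 ≤ 0; row 4: 14/(5/2) = 28/5. Minimum is 22/5 at row 1 (r leaves); pivot element 5/4.
Pivot on row 1; the z-row RHS becomes 22 − (-3)·(22/5) = 176/5.
Next entering variable (most negative z-row entry -7/5): q.
Ratio test on column q — row 1: (22/5)/(1/5) = 22; row 2: (28/5)/(19/5) = 28/19; row 3: (98/5)/(19/5) = 98/19; row 4: 3/3 = 1. Minimum is 1 at row 4 (u4 leaves); pivot element 3.
After the second pivot the z-row RHS is 176/5 − (-7/5)·1 = 183/5.

183/5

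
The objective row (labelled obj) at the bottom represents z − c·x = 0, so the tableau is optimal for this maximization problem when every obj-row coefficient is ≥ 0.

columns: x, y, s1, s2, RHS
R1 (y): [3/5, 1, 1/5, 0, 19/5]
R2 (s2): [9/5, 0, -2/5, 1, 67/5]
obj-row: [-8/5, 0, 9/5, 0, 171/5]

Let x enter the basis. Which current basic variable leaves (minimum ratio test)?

Column x entries and ratios — y: (19/5)/(3/5) = 19/3; s2: (67/5)/(9/5) = 67/9.
Smallest ratio is 19/3 in the row of y, so y leaves.

y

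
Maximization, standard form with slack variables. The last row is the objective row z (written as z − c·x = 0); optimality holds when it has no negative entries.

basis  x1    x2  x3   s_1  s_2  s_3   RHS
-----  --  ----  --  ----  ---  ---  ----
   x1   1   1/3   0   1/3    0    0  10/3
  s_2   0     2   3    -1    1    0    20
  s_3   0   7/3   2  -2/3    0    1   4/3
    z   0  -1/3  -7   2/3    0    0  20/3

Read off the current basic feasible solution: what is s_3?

s_3 is basic (row 3); its value is the RHS of that row, 4/3.

4/3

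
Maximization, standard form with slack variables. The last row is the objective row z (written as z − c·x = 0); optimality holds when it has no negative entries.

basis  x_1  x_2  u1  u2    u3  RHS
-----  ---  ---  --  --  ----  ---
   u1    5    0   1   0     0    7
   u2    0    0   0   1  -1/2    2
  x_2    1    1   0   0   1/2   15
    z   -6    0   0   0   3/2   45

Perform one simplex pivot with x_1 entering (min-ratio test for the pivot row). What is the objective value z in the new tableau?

Ratio test on column x_1 — row 1: 7/5 = 7/5; row 2: entry 0 ≤ 0; row 3: 15/1 = 15. Minimum is 7/5 at row 1 (u1 leaves); pivot element 5.
Pivot on row 1; the z-row RHS becomes 45 − (-6)·(7/5) = 267/5.

267/5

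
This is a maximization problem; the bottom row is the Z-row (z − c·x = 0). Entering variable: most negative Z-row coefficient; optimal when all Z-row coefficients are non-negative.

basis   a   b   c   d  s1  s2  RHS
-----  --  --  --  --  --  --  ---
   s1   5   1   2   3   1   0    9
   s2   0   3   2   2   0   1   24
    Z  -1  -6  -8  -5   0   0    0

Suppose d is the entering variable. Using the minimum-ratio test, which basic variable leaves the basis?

s1

Column d entries and ratios — s1: 9/3 = 3; s2: 24/2 = 12.
Smallest ratio is 3 in the row of s1, so s1 leaves.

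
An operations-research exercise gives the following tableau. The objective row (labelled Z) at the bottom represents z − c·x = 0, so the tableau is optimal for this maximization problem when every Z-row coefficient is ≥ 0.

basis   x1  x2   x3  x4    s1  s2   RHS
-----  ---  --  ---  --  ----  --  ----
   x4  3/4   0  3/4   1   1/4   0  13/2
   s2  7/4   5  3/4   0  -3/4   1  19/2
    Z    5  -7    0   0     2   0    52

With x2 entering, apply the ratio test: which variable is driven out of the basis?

Column x2 entries and ratios — x4: 0 ≤ 0, skip; s2: (19/2)/5 = 19/10.
Smallest ratio is 19/10 in the row of s2, so s2 leaves.

s2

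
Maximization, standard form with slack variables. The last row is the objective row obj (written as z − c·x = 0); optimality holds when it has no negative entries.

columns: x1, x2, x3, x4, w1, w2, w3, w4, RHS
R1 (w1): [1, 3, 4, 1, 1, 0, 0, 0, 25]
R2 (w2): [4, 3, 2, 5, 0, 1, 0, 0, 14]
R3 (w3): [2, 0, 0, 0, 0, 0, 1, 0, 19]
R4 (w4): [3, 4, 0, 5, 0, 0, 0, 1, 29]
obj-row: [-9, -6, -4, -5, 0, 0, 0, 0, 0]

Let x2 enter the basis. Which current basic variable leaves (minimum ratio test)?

w2

Column x2 entries and ratios — w1: 25/3 = 25/3; w2: 14/3 = 14/3; w3: 0 ≤ 0, skip; w4: 29/4 = 29/4.
Smallest ratio is 14/3 in the row of w2, so w2 leaves.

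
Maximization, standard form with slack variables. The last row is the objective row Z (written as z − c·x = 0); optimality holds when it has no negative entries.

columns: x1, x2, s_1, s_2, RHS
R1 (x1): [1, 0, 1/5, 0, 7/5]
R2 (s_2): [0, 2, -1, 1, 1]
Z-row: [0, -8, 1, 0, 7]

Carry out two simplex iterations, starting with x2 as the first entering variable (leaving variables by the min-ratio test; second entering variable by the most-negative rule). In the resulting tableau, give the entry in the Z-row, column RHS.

Ratio test on column x2 — row 1: entry 0 ≤ 0; row 2: 1/2 = 1/2. Minimum is 1/2 at row 2 (s_2 leaves); pivot element 2.
Divide row 2 by 2; eliminate column x2 from the other rows.
Second iteration: most negative Z-row entry is -3 in column s_1, so s_1 enters.
Ratio test on column s_1 — row 1: (7/5)/(1/5) = 7; row 2: entry -1/2 ≤ 0. Minimum is 7 at row 1 (x1 leaves); pivot element 1/5.
Divide row 1 by 1/5; eliminate column s_1 from the other rows.
After both pivots, the entry at the Z-row, column RHS is 32.

32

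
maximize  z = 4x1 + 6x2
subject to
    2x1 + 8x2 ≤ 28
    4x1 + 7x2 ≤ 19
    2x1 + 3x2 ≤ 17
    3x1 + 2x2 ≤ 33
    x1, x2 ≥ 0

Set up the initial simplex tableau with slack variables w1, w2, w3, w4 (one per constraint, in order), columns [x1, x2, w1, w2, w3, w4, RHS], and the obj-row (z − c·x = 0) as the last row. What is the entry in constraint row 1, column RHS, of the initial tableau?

The RHS of constraint 1 is b_1 = 28.

28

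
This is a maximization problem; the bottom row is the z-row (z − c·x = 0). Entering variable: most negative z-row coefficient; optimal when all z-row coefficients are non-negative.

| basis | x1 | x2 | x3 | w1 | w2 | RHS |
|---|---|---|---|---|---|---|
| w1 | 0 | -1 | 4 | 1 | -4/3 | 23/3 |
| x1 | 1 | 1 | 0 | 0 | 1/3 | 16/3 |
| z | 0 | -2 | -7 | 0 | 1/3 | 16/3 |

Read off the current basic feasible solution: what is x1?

x1 is basic (row 2); its value is the RHS of that row, 16/3.

16/3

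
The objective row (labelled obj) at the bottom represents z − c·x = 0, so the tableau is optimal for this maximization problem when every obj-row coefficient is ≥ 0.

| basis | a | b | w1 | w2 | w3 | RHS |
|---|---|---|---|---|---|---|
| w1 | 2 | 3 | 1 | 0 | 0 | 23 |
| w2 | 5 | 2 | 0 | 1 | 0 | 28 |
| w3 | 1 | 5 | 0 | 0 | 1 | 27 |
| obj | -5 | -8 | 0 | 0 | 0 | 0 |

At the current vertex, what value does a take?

0

a is not in the basis, so in the current basic feasible solution a = 0.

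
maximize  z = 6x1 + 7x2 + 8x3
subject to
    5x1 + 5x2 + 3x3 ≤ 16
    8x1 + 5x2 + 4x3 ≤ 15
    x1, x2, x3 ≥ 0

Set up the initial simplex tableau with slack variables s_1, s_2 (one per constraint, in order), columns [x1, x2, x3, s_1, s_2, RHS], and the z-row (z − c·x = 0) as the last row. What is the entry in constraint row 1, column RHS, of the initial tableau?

The RHS of constraint 1 is b_1 = 16.

16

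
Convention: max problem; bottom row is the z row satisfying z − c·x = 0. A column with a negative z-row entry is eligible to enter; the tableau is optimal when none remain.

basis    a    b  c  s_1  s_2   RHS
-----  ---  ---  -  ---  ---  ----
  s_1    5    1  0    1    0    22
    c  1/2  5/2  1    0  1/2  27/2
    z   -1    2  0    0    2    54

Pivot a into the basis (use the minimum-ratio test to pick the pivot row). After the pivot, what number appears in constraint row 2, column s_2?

1/2

Ratio test on column a — row 1: 22/5 = 22/5; row 2: (27/2)/(1/2) = 27. Minimum is 22/5 at row 1 (s_1 leaves); pivot element 5.
Divide row 1 by 5; eliminate column a from the other rows.
Row 2 update in column s_2: 1/2 − (1/2)·0 = 1/2.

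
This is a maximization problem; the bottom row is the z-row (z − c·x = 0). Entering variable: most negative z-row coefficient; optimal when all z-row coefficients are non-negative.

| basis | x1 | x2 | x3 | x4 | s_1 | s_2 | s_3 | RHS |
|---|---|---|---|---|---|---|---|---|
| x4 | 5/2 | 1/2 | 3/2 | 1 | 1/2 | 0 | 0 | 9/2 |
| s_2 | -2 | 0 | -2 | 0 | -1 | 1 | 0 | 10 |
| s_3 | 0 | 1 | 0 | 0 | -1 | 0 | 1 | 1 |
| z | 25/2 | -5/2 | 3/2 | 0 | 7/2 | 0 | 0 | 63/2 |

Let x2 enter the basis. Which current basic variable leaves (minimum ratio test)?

s_3

Column x2 entries and ratios — x4: (9/2)/(1/2) = 9; s_2: 0 ≤ 0, skip; s_3: 1/1 = 1.
Smallest ratio is 1 in the row of s_3, so s_3 leaves.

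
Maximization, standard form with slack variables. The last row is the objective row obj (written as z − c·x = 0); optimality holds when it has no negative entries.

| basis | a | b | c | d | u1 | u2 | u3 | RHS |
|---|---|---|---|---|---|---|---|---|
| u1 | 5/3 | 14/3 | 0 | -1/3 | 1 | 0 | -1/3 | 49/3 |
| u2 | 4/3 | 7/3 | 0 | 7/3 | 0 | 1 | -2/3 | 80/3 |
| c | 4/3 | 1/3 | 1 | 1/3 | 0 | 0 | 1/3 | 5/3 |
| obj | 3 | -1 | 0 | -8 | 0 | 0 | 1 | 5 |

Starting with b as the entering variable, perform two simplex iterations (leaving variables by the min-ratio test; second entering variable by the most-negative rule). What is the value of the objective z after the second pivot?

Ratio test on column b — row 1: (49/3)/(14/3) = 7/2; row 2: (80/3)/(7/3) = 80/7; row 3: (5/3)/(1/3) = 5. Minimum is 7/2 at row 1 (u1 leaves); pivot element 14/3.
Pivot on row 1; the obj-row RHS becomes 5 − (-1)·(7/2) = 17/2.
Next entering variable (most negative obj-row entry -113/14): d.
Ratio test on column d — row 1: entry -1/14 ≤ 0; row 2: (37/2)/(5/2) = 37/5; row 3: (1/2)/(5/14) = 7/5. Minimum is 7/5 at row 3 (c leaves); pivot element 5/14.
After the second pivot the obj-row RHS is 17/2 − (-113/14)·(7/5) = 99/5.

99/5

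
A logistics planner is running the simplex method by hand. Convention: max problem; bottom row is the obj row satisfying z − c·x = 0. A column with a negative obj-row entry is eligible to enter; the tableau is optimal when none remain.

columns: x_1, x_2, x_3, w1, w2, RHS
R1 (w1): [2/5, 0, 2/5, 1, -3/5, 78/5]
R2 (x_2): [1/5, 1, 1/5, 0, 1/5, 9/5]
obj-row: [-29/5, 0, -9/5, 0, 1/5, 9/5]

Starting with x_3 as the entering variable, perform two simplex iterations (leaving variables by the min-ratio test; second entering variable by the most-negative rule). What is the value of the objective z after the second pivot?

54

Ratio test on column x_3 — row 1: (78/5)/(2/5) = 39; row 2: (9/5)/(1/5) = 9. Minimum is 9 at row 2 (x_2 leaves); pivot element 1/5.
Pivot on row 2; the obj-row RHS becomes 9/5 − (-9/5)·9 = 18.
Next entering variable (most negative obj-row entry -4): x_1.
Ratio test on column x_1 — row 1: entry 0 ≤ 0; row 2: 9/1 = 9. Minimum is 9 at row 2 (x_3 leaves); pivot element 1.
After the second pivot the obj-row RHS is 18 − (-4)·9 = 54.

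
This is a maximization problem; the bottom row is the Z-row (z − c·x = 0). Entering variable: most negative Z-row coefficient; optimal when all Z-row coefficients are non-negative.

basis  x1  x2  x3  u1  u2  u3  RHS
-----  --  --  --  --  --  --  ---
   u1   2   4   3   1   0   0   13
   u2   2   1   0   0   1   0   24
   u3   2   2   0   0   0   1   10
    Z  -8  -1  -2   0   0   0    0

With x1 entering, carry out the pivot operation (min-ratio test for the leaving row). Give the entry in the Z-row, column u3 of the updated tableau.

4

Ratio test on column x1 — row 1: 13/2 = 13/2; row 2: 24/2 = 12; row 3: 10/2 = 5. Minimum is 5 at row 3 (u3 leaves); pivot element 2.
Divide row 3 by 2; eliminate column x1 from the other rows.
Z-row update in column u3: 0 − (-8)·(1/2) = 4.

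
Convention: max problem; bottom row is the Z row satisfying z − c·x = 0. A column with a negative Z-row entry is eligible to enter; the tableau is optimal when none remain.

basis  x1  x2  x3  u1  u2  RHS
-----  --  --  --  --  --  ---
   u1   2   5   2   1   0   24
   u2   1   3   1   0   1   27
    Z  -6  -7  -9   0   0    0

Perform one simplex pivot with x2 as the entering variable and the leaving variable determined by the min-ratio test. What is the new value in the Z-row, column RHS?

168/5

Ratio test on column x2 — row 1: 24/5 = 24/5; row 2: 27/3 = 9. Minimum is 24/5 at row 1 (u1 leaves); pivot element 5.
Divide row 1 by 5; eliminate column x2 from the other rows.
Z-row update in column RHS: 0 − (-7)·(24/5) = 168/5.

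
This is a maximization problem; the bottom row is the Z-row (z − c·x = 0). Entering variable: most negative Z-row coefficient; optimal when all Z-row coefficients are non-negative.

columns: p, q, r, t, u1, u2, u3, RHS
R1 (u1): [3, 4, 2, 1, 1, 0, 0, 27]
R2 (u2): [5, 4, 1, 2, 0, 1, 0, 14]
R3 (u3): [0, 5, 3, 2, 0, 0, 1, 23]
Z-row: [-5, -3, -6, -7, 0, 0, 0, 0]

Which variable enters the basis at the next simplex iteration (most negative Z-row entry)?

Negative Z-row entries: p: -5, q: -3, r: -6, t: -7.
The most negative is -7 in column t, so t enters.

t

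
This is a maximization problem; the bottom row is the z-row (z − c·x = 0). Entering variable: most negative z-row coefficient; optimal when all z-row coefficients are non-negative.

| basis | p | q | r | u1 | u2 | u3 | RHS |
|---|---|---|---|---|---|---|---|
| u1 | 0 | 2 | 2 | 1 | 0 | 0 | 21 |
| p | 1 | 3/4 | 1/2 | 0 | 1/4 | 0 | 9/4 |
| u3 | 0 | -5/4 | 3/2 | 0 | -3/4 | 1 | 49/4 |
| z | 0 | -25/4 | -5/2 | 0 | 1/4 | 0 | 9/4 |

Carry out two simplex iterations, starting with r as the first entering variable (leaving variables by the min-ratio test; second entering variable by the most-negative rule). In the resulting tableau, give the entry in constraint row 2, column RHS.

3

Ratio test on column r — row 1: 21/2 = 21/2; row 2: (9/4)/(1/2) = 9/2; row 3: (49/4)/(3/2) = 49/6. Minimum is 9/2 at row 2 (p leaves); pivot element 1/2.
Divide row 2 by 1/2; eliminate column r from the other rows.
Second iteration: most negative z-row entry is -5/2 in column q, so q enters.
Ratio test on column q — row 1: entry -1 ≤ 0; row 2: (9/2)/(3/2) = 3; row 3: entry -7/2 ≤ 0. Minimum is 3 at row 2 (r leaves); pivot element 3/2.
Divide row 2 by 3/2; eliminate column q from the other rows.
After both pivots, the entry at constraint row 2, column RHS is 3.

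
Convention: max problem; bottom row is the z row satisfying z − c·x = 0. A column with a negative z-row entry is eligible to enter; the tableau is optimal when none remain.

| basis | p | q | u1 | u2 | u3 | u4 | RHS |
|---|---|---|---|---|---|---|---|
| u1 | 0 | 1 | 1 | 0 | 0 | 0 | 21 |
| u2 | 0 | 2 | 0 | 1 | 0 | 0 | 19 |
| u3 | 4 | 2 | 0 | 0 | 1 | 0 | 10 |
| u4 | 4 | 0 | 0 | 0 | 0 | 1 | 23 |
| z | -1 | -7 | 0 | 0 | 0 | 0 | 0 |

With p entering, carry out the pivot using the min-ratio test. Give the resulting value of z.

Ratio test on column p — row 1: entry 0 ≤ 0; row 2: entry 0 ≤ 0; row 3: 10/4 = 5/2; row 4: 23/4 = 23/4. Minimum is 5/2 at row 3 (u3 leaves); pivot element 4.
Pivot on row 3; the z-row RHS becomes 0 − (-1)·(5/2) = 5/2.

5/2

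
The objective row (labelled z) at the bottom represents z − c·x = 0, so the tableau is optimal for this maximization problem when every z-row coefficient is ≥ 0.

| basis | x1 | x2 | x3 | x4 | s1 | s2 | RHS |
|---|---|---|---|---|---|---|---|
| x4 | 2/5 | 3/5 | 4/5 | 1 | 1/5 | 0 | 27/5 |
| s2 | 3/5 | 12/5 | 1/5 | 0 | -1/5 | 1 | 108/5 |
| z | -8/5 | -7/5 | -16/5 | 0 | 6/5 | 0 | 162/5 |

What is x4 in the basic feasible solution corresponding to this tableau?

x4 is basic (row 1); its value is the RHS of that row, 27/5.

27/5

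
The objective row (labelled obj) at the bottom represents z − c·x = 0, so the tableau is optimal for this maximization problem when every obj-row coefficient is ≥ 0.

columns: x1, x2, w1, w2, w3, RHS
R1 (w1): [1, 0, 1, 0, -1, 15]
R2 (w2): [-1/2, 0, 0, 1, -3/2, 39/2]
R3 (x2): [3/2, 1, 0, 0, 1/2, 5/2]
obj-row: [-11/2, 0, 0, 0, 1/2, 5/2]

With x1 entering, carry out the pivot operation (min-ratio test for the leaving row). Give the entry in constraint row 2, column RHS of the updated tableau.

Ratio test on column x1 — row 1: 15/1 = 15; row 2: entry -1/2 ≤ 0; row 3: (5/2)/(3/2) = 5/3. Minimum is 5/3 at row 3 (x2 leaves); pivot element 3/2.
Divide row 3 by 3/2; eliminate column x1 from the other rows.
Row 2 update in column RHS: 39/2 − (-1/2)·(5/3) = 61/3.

61/3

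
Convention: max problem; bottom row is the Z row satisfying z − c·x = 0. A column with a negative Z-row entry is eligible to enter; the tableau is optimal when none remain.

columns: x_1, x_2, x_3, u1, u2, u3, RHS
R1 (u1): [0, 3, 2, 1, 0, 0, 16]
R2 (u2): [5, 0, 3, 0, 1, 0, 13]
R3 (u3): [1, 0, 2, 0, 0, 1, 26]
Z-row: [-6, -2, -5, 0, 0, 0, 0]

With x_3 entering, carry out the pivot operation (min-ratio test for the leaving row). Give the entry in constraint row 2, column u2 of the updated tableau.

Ratio test on column x_3 — row 1: 16/2 = 8; row 2: 13/3 = 13/3; row 3: 26/2 = 13. Minimum is 13/3 at row 2 (u2 leaves); pivot element 3.
Divide row 2 by 3; eliminate column x_3 from the other rows.
In the new row 2, the u2 entry is the old entry divided by the pivot: 1/3 = 1/3.

1/3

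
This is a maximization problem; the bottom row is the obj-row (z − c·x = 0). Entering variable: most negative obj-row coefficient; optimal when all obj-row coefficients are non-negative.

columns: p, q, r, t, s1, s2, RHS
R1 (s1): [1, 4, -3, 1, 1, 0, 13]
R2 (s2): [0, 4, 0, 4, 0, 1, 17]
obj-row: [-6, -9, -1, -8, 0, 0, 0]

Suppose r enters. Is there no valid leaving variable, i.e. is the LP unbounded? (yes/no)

Every constraint-row entry in column r is ≤ 0, so increasing r is unbounded.

yes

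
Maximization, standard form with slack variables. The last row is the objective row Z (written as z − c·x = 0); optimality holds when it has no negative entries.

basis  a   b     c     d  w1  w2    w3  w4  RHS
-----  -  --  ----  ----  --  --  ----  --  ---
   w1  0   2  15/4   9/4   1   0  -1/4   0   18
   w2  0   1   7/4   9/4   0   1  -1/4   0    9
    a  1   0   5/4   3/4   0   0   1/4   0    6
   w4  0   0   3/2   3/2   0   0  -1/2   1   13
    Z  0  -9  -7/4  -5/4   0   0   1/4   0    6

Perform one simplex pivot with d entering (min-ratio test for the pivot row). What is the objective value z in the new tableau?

11

Ratio test on column d — row 1: 18/(9/4) = 8; row 2: 9/(9/4) = 4; row 3: 6/(3/4) = 8; row 4: 13/(3/2) = 26/3. Minimum is 4 at row 2 (w2 leaves); pivot element 9/4.
Pivot on row 2; the Z-row RHS becomes 6 − (-5/4)·4 = 11.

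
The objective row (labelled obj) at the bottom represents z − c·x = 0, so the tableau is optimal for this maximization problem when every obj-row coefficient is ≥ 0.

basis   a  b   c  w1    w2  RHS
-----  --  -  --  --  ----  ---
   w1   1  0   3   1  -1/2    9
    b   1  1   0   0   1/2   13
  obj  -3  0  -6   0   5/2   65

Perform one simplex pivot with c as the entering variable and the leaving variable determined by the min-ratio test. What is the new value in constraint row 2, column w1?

Ratio test on column c — row 1: 9/3 = 3; row 2: entry 0 ≤ 0. Minimum is 3 at row 1 (w1 leaves); pivot element 3.
Divide row 1 by 3; eliminate column c from the other rows.
Row 2 update in column w1: 0 − 0·(1/3) = 0.

0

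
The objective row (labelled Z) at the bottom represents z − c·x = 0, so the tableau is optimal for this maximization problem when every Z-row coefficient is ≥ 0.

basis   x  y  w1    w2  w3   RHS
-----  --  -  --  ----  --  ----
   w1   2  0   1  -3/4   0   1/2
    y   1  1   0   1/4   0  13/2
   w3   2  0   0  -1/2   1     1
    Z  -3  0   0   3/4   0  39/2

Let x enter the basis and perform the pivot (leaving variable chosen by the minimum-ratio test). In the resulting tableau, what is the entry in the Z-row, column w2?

Ratio test on column x — row 1: (1/2)/2 = 1/4; row 2: (13/2)/1 = 13/2; row 3: 1/2 = 1/2. Minimum is 1/4 at row 1 (w1 leaves); pivot element 2.
Divide row 1 by 2; eliminate column x from the other rows.
Z-row update in column w2: 3/4 − (-3)·(-3/8) = -3/8.

-3/8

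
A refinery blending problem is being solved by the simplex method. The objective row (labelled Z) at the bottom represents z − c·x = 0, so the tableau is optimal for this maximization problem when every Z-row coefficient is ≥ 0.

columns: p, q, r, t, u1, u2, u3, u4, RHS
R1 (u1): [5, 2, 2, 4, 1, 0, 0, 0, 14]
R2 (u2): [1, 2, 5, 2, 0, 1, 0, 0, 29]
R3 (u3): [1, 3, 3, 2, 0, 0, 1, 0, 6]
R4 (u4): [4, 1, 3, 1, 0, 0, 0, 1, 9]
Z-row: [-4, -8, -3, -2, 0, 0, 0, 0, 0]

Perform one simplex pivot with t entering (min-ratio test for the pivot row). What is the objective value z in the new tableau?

Ratio test on column t — row 1: 14/4 = 7/2; row 2: 29/2 = 29/2; row 3: 6/2 = 3; row 4: 9/1 = 9. Minimum is 3 at row 3 (u3 leaves); pivot element 2.
Pivot on row 3; the Z-row RHS becomes 0 − (-2)·3 = 6.

6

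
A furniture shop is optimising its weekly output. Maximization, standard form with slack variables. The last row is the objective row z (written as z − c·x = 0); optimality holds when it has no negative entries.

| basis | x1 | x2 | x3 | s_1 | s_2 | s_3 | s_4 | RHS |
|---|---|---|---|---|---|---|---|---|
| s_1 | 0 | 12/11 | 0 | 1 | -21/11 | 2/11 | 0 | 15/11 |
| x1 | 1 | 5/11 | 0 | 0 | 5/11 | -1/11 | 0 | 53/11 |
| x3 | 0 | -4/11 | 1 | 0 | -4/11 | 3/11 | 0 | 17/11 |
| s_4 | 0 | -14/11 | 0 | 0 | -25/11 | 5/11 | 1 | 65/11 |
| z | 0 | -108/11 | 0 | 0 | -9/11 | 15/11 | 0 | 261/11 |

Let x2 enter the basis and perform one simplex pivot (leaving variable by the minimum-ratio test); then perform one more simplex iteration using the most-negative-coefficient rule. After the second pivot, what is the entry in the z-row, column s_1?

3

Ratio test on column x2 — row 1: (15/11)/(12/11) = 5/4; row 2: (53/11)/(5/11) = 53/5; row 3: entry -4/11 ≤ 0; row 4: entry -14/11 ≤ 0. Minimum is 5/4 at row 1 (s_1 leaves); pivot element 12/11.
Divide row 1 by 12/11; eliminate column x2 from the other rows.
Second iteration: most negative z-row entry is -18 in column s_2, so s_2 enters.
Ratio test on column s_2 — row 1: entry -7/4 ≤ 0; row 2: (17/4)/(5/4) = 17/5; row 3: entry -1 ≤ 0; row 4: entry -9/2 ≤ 0. Minimum is 17/5 at row 2 (x1 leaves); pivot element 5/4.
Divide row 2 by 5/4; eliminate column s_2 from the other rows.
After both pivots, the entry at the z-row, column s_1 is 3.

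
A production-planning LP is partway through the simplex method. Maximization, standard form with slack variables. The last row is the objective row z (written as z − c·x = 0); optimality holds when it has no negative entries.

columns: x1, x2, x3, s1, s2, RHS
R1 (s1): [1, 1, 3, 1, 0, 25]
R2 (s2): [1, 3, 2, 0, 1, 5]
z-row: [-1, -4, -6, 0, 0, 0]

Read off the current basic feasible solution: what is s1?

s1 is basic (row 1); its value is the RHS of that row, 25.

25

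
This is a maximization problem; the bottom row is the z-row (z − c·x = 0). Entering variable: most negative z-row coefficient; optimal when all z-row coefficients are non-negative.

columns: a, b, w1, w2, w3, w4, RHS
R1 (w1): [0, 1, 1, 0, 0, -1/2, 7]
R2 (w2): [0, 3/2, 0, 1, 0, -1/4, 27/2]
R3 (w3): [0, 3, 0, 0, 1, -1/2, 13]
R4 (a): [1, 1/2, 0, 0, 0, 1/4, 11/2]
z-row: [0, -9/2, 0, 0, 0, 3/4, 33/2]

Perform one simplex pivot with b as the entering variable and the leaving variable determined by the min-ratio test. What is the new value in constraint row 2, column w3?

Ratio test on column b — row 1: 7/1 = 7; row 2: (27/2)/(3/2) = 9; row 3: 13/3 = 13/3; row 4: (11/2)/(1/2) = 11. Minimum is 13/3 at row 3 (w3 leaves); pivot element 3.
Divide row 3 by 3; eliminate column b from the other rows.
Row 2 update in column w3: 0 − (3/2)·(1/3) = -1/2.

-1/2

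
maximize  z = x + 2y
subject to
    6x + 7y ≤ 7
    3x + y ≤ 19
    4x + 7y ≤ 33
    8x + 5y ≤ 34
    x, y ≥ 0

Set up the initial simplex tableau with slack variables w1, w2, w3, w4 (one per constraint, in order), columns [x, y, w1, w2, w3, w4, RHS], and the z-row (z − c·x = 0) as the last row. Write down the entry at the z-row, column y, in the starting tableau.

-2

The z-row carries the negated objective coefficients: the y entry is -2.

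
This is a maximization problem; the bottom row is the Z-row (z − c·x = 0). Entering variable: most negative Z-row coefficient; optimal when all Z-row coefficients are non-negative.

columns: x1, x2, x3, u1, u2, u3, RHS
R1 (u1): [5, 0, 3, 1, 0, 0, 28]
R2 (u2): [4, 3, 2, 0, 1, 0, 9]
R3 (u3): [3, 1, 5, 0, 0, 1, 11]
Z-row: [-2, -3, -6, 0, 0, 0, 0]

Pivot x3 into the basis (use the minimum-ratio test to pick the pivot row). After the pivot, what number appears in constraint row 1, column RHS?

107/5

Ratio test on column x3 — row 1: 28/3 = 28/3; row 2: 9/2 = 9/2; row 3: 11/5 = 11/5. Minimum is 11/5 at row 3 (u3 leaves); pivot element 5.
Divide row 3 by 5; eliminate column x3 from the other rows.
Row 1 update in column RHS: 28 − 3·(11/5) = 107/5.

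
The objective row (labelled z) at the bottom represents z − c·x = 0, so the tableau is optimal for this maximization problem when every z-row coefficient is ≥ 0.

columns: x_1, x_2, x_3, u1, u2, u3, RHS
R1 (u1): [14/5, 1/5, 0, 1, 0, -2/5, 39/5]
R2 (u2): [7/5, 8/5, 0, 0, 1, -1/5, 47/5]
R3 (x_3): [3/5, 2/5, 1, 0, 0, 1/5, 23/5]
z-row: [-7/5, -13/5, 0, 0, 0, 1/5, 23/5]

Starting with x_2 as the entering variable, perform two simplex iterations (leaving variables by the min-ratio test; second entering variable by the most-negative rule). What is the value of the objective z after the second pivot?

21

Ratio test on column x_2 — row 1: (39/5)/(1/5) = 39; row 2: (47/5)/(8/5) = 47/8; row 3: (23/5)/(2/5) = 23/2. Minimum is 47/8 at row 2 (u2 leaves); pivot element 8/5.
Pivot on row 2; the z-row RHS becomes 23/5 − (-13/5)·(47/8) = 159/8.
Next entering variable (most negative z-row entry -1/8): u3.
Ratio test on column u3 — row 1: entry -3/8 ≤ 0; row 2: entry -1/8 ≤ 0; row 3: (9/4)/(1/4) = 9. Minimum is 9 at row 3 (x_3 leaves); pivot element 1/4.
After the second pivot the z-row RHS is 159/8 − (-1/8)·9 = 21.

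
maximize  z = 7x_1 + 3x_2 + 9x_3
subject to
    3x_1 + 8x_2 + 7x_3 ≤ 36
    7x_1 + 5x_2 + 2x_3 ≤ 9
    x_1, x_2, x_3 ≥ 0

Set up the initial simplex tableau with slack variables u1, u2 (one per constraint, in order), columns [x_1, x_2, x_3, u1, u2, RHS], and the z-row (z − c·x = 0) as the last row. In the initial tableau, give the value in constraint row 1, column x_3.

Constraint 1 has coefficient 7 on x_3.

7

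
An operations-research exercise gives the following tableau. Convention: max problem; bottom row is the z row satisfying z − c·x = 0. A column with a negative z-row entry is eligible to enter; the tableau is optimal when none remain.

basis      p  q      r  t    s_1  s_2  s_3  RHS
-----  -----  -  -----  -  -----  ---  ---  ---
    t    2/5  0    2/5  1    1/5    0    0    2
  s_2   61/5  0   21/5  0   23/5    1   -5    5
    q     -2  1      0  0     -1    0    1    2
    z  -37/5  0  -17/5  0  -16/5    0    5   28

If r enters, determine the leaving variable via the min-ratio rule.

Column r entries and ratios — t: 2/(2/5) = 5; s_2: 5/(21/5) = 25/21; q: 0 ≤ 0, skip.
Smallest ratio is 25/21 in the row of s_2, so s_2 leaves.

s_2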